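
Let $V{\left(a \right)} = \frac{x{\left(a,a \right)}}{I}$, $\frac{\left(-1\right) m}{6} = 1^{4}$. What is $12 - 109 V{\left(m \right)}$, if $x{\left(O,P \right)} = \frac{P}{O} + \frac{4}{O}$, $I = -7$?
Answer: $\frac{361}{21} \approx 17.19$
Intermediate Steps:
$x{\left(O,P \right)} = \frac{4}{O} + \frac{P}{O}$
$m = -6$ ($m = - 6 \cdot 1^{4} = \left(-6\right) 1 = -6$)
$V{\left(a \right)} = - \frac{4 + a}{7 a}$ ($V{\left(a \right)} = \frac{\frac{1}{a} \left(4 + a\right)}{-7} = \frac{4 + a}{a} \left(- \frac{1}{7}\right) = - \frac{4 + a}{7 a}$)
$12 - 109 V{\left(m \right)} = 12 - 109 \frac{-4 - -6}{7 \left(-6\right)} = 12 - 109 \cdot \frac{1}{7} \left(- \frac{1}{6}\right) \left(-4 + 6\right) = 12 - 109 \cdot \frac{1}{7} \left(- \frac{1}{6}\right) 2 = 12 - - \frac{109}{21} = 12 + \frac{109}{21} = \frac{361}{21}$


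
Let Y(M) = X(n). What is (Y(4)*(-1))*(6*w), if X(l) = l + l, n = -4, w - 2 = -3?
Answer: -48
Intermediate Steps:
w = -1 (w = 2 - 3 = -1)
X(l) = 2*l
Y(M) = -8 (Y(M) = 2*(-4) = -8)
(Y(4)*(-1))*(6*w) = (-8*(-1))*(6*(-1)) = 8*(-6) = -48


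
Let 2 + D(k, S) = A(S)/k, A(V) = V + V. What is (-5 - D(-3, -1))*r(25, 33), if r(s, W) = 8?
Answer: -88/3 ≈ -29.333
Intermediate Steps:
A(V) = 2*V
D(k, S) = -2 + 2*S/k (D(k, S) = -2 + (2*S)/k = -2 + 2*S/k)
(-5 - D(-3, -1))*r(25, 33) = (-5 - (-2 + 2*(-1)/(-3)))*8 = (-5 - (-2 + 2*(-1)*(-⅓)))*8 = (-5 - (-2 + ⅔))*8 = (-5 - 1*(-4/3))*8 = (-5 + 4/3)*8 = -11/3*8 = -88/3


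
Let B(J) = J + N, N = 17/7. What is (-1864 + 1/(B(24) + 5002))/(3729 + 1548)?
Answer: -65610929/185745123 ≈ -0.35323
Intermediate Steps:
N = 17/7 (N = 17*(⅐) = 17/7 ≈ 2.4286)
B(J) = 17/7 + J (B(J) = J + 17/7 = 17/7 + J)
(-1864 + 1/(B(24) + 5002))/(3729 + 1548) = (-1864 + 1/((17/7 + 24) + 5002))/(3729 + 1548) = (-1864 + 1/(185/7 + 5002))/5277 = (-1864 + 1/(35199/7))*(1/5277) = (-1864 + 7/35199)*(1/5277) = -65610929/35199*1/5277 = -65610929/185745123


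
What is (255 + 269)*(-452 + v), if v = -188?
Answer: -335360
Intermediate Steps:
(255 + 269)*(-452 + v) = (255 + 269)*(-452 - 188) = 524*(-640) = -335360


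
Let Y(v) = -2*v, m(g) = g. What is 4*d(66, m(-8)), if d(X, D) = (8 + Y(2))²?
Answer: 64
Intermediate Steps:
d(X, D) = 16 (d(X, D) = (8 - 2*2)² = (8 - 4)² = 4² = 16)
4*d(66, m(-8)) = 4*16 = 64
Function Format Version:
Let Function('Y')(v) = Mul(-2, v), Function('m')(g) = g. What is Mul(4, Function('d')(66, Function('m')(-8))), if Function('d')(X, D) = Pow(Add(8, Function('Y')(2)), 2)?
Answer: 64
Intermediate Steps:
Function('d')(X, D) = 16 (Function('d')(X, D) = Pow(Add(8, Mul(-2, 2)), 2) = Pow(Add(8, -4), 2) = Pow(4, 2) = 16)
Mul(4, Function('d')(66, Function('m')(-8))) = Mul(4, 16) = 64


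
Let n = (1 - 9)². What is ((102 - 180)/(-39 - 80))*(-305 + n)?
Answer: -18798/119 ≈ -157.97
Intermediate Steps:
n = 64 (n = (-8)² = 64)
((102 - 180)/(-39 - 80))*(-305 + n) = ((102 - 180)/(-39 - 80))*(-305 + 64) = -78/(-119)*(-241) = -78*(-1/119)*(-241) = (78/119)*(-241) = -18798/119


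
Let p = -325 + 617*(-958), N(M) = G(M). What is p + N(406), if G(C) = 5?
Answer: -591406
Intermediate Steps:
N(M) = 5
p = -591411 (p = -325 - 591086 = -591411)
p + N(406) = -591411 + 5 = -591406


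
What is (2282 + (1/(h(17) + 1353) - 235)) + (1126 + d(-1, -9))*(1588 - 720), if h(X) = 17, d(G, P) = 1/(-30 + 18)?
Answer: 4025098363/4110 ≈ 9.7934e+5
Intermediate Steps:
d(G, P) = -1/12 (d(G, P) = 1/(-12) = -1/12)
(2282 + (1/(h(17) + 1353) - 235)) + (1126 + d(-1, -9))*(1588 - 720) = (2282 + (1/(17 + 1353) - 235)) + (1126 - 1/12)*(1588 - 720) = (2282 + (1/1370 - 235)) + (13511/12)*868 = (2282 + (1/1370 - 235)) + 2931887/3 = (2282 - 321949/1370) + 2931887/3 = 2804391/1370 + 2931887/3 = 4025098363/4110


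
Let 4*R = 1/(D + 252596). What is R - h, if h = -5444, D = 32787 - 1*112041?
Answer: 3774695393/693368 ≈ 5444.0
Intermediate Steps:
D = -79254 (D = 32787 - 112041 = -79254)
R = 1/693368 (R = 1/(4*(-79254 + 252596)) = (¼)/173342 = (¼)*(1/173342) = 1/693368 ≈ 1.4422e-6)
R - h = 1/693368 - 1*(-5444) = 1/693368 + 5444 = 3774695393/693368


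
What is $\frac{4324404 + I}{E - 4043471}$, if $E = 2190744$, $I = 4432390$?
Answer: $- \frac{8756794}{1852727} \approx -4.7264$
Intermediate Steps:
$\frac{4324404 + I}{E - 4043471} = \frac{4324404 + 4432390}{2190744 - 4043471} = \frac{8756794}{-1852727} = 8756794 \left(- \frac{1}{1852727}\right) = - \frac{8756794}{1852727}$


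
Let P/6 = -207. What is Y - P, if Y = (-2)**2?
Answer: 1246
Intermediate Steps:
Y = 4
P = -1242 (P = 6*(-207) = -1242)
Y - P = 4 - 1*(-1242) = 4 + 1242 = 1246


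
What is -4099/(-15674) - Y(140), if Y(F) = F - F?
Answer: 4099/15674 ≈ 0.26152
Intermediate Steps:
Y(F) = 0
-4099/(-15674) - Y(140) = -4099/(-15674) - 1*0 = -4099*(-1/15674) + 0 = 4099/15674 + 0 = 4099/15674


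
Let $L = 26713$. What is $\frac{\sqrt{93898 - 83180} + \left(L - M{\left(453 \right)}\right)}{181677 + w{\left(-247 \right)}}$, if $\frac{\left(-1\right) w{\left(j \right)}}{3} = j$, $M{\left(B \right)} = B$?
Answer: $\frac{13130}{91209} + \frac{\sqrt{10718}}{182418} \approx 0.14452$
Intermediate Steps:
$w{\left(j \right)} = - 3 j$
$\frac{\sqrt{93898 - 83180} + \left(L - M{\left(453 \right)}\right)}{181677 + w{\left(-247 \right)}} = \frac{\sqrt{93898 - 83180} + \left(26713 - 453\right)}{181677 - -741} = \frac{\sqrt{93898 + \left(-115116 + 31936\right)} + \left(26713 - 453\right)}{181677 + 741} = \frac{\sqrt{93898 - 83180} + 26260}{182418} = \left(\sqrt{10718} + 26260\right) \frac{1}{182418} = \left(26260 + \sqrt{10718}\right) \frac{1}{182418} = \frac{13130}{91209} + \frac{\sqrt{10718}}{182418}$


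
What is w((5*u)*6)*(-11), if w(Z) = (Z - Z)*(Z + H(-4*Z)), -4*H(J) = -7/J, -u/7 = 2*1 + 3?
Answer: 0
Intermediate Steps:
u = -35 (u = -7*(2*1 + 3) = -7*(2 + 3) = -7*5 = -35)
H(J) = 7/(4*J) (H(J) = -(-7)/(4*J) = 7/(4*J))
w(Z) = 0 (w(Z) = (Z - Z)*(Z + 7/(4*((-4*Z)))) = 0*(Z + 7*(-1/(4*Z))/4) = 0*(Z - 7/(16*Z)) = 0)
w((5*u)*6)*(-11) = 0*(-11) = 0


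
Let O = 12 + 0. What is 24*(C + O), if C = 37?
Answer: 1176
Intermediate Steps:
O = 12
24*(C + O) = 24*(37 + 12) = 24*49 = 1176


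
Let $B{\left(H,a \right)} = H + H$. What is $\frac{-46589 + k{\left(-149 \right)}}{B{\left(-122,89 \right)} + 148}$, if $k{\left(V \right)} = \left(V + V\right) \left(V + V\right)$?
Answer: $- \frac{42215}{96} \approx -439.74$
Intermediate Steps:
$k{\left(V \right)} = 4 V^{2}$ ($k{\left(V \right)} = 2 V 2 V = 4 V^{2}$)
$B{\left(H,a \right)} = 2 H$
$\frac{-46589 + k{\left(-149 \right)}}{B{\left(-122,89 \right)} + 148} = \frac{-46589 + 4 \left(-149\right)^{2}}{2 \left(-122\right) + 148} = \frac{-46589 + 4 \cdot 22201}{-244 + 148} = \frac{-46589 + 88804}{-96} = 42215 \left(- \frac{1}{96}\right) = - \frac{42215}{96}$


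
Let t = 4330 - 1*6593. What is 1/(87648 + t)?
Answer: 1/85385 ≈ 1.1712e-5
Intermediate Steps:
t = -2263 (t = 4330 - 6593 = -2263)
1/(87648 + t) = 1/(87648 - 2263) = 1/85385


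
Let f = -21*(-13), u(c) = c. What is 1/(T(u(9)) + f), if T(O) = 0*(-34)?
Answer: 1/273 ≈ 0.0036630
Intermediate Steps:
T(O) = 0
f = 273
1/(T(u(9)) + f) = 1/(0 + 273) = 1/273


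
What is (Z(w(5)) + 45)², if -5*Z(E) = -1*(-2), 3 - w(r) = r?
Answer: 49729/25 ≈ 1989.2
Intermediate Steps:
w(r) = 3 - r
Z(E) = -⅖ (Z(E) = -(-1)*(-2)/5 = -⅕*2 = -⅖)
(Z(w(5)) + 45)² = (-⅖ + 45)² = (223/5)² = 49729/25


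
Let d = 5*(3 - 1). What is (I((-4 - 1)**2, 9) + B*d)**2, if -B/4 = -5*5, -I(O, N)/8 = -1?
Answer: 1016064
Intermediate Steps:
I(O, N) = 8 (I(O, N) = -8*(-1) = 8)
B = 100 (B = -(-20)*5 = -4*(-25) = 100)
d = 10 (d = 5*2 = 10)
(I((-4 - 1)**2, 9) + B*d)**2 = (8 + 100*10)**2 = (8 + 1000)**2 = 1008**2 = 1016064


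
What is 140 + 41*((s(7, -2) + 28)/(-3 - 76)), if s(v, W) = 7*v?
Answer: 7903/79 ≈ 100.04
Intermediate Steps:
140 + 41*((s(7, -2) + 28)/(-3 - 76)) = 140 + 41*((7*7 + 28)/(-3 - 76)) = 140 + 41*((49 + 28)/(-79)) = 140 + 41*(77*(-1/79)) = 140 + 41*(-77/79) = 140 - 3157/79 = 7903/79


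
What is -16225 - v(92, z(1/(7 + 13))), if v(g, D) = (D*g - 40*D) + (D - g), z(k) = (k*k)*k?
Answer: -129064053/8000 ≈ -16133.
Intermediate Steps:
z(k) = k³ (z(k) = k²*k = k³)
v(g, D) = -g - 39*D + D*g (v(g, D) = (-40*D + D*g) + (D - g) = -g - 39*D + D*g)
-16225 - v(92, z(1/(7 + 13))) = -16225 - (-1*92 - 39/(7 + 13)³ + (1/(7 + 13))³*92) = -16225 - (-92 - 39*(1/20)³ + (1/20)³*92) = -16225 - (-92 - 39*1/8000 + (1/8000)*92) = -16225 - (-92 - 39/8000 + 23/2000) = -16225 - 1*(-735947/8000) = -16225 + 735947/8000 = -129064053/8000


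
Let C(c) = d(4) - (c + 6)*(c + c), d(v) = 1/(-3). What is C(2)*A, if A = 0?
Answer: 0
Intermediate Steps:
d(v) = -⅓
C(c) = -⅓ - 2*c*(6 + c) (C(c) = -⅓ - (c + 6)*(c + c) = -⅓ - (6 + c)*2*c = -⅓ - 2*c*(6 + c))
C(2)*A = (-⅓ - 12*2 - 2*2²)*0 = (-⅓ - 24 - 2*4)*0 = (-⅓ - 24 - 8)*0 = -97/3*0 = 0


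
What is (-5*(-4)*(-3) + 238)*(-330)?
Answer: -58740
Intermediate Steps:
(-5*(-4)*(-3) + 238)*(-330) = (20*(-3) + 238)*(-330) = (-60 + 238)*(-330) = 178*(-330) = -58740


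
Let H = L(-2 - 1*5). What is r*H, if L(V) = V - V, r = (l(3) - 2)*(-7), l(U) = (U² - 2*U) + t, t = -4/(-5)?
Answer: 0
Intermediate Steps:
t = ⅘ (t = -4*(-⅕) = ⅘ ≈ 0.80000)
l(U) = ⅘ + U² - 2*U (l(U) = (U² - 2*U) + ⅘ = ⅘ + U² - 2*U)
r = -63/5 (r = ((⅘ + 3² - 2*3) - 2)*(-7) = ((⅘ + 9 - 6) - 2)*(-7) = (19/5 - 2)*(-7) = (9/5)*(-7) = -63/5 ≈ -12.600)
L(V) = 0
H = 0
r*H = -63/5*0 = 0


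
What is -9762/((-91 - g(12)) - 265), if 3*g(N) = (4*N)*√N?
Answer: 434409/15458 - 19524*√3/7729 ≈ 23.727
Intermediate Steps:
g(N) = 4*N^(3/2)/3 (g(N) = ((4*N)*√N)/3 = (4*N^(3/2))/3 = 4*N^(3/2)/3)
-9762/((-91 - g(12)) - 265) = -9762/((-91 - 4*12^(3/2)/3) - 265) = -9762/((-91 - 4*24*√3/3) - 265) = -9762/((-91 - 32*√3) - 265) = -9762/(-356 - 32*√3)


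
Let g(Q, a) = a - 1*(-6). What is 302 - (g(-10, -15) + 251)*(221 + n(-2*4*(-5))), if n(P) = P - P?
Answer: -53180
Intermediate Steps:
n(P) = 0
g(Q, a) = 6 + a (g(Q, a) = a + 6 = 6 + a)
302 - (g(-10, -15) + 251)*(221 + n(-2*4*(-5))) = 302 - ((6 - 15) + 251)*(221 + 0) = 302 - (-9 + 251)*221 = 302 - 242*221 = 302 - 1*53482 = 302 - 53482 = -53180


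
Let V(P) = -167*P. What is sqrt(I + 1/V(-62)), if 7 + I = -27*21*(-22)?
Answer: 3*sqrt(148503187214)/10354 ≈ 111.66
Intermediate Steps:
I = 12467 (I = -7 - 27*21*(-22) = -7 - 567*(-22) = -7 + 12474 = 12467)
sqrt(I + 1/V(-62)) = sqrt(12467 + 1/(-167*(-62))) = sqrt(12467 + 1/10354) = sqrt(129083319/10354) = 3*sqrt(148503187214)/10354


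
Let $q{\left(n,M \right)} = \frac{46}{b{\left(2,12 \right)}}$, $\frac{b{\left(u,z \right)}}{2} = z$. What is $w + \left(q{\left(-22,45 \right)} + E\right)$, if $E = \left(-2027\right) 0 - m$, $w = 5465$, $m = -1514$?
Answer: $\frac{83771}{12} \approx 6980.9$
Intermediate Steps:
$b{\left(u,z \right)} = 2 z$
$q{\left(n,M \right)} = \frac{23}{12}$ ($q{\left(n,M \right)} = \frac{46}{2 \cdot 12} = \frac{46}{24} = 46 \cdot \frac{1}{24} = \frac{23}{12}$)
$E = 1514$ ($E = \left(-2027\right) 0 - -1514 = 0 + 1514 = 1514$)
$w + \left(q{\left(-22,45 \right)} + E\right) = 5465 + \left(\frac{23}{12} + 1514\right) = 5465 + \frac{18191}{12} = \frac{83771}{12}$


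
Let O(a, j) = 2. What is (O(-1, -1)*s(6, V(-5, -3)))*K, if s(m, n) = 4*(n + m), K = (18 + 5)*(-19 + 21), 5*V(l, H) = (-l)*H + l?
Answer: 736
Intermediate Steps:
V(l, H) = l/5 - H*l/5 (V(l, H) = ((-l)*H + l)/5 = (-H*l + l)/5 = (l - H*l)/5 = l/5 - H*l/5)
K = 46 (K = 23*2 = 46)
s(m, n) = 4*m + 4*n (s(m, n) = 4*(m + n) = 4*m + 4*n)
(O(-1, -1)*s(6, V(-5, -3)))*K = (2*(4*6 + 4*((1/5)*(-5)*(1 - 1*(-3)))))*46 = (2*(24 + 4*((1/5)*(-5)*(1 + 3))))*46 = (2*(24 + 4*((1/5)*(-5)*4)))*46 = (2*(24 + 4*(-4)))*46 = (2*(24 - 16))*46 = (2*8)*46 = 16*46 = 736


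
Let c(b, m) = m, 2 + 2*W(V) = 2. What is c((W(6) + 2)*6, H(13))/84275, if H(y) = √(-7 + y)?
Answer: √6/84275 ≈ 2.9065e-5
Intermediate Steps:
W(V) = 0 (W(V) = -1 + (½)*2 = -1 + 1 = 0)
c((W(6) + 2)*6, H(13))/84275 = √(-7 + 13)/84275 = √6*(1/84275) = √6/84275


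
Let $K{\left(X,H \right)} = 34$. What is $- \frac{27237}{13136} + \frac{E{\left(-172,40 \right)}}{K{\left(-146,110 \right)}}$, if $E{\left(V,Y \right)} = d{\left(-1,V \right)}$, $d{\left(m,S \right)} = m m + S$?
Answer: $- \frac{1586157}{223312} \approx -7.1029$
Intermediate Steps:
$d{\left(m,S \right)} = S + m^{2}$ ($d{\left(m,S \right)} = m^{2} + S = S + m^{2}$)
$E{\left(V,Y \right)} = 1 + V$ ($E{\left(V,Y \right)} = V + \left(-1\right)^{2} = V + 1 = 1 + V$)
$- \frac{27237}{13136} + \frac{E{\left(-172,40 \right)}}{K{\left(-146,110 \right)}} = - \frac{27237}{13136} + \frac{1 - 172}{34} = \left(-27237\right) \frac{1}{13136} - \frac{171}{34} = - \frac{27237}{13136} - \frac{171}{34} = - \frac{1586157}{223312}$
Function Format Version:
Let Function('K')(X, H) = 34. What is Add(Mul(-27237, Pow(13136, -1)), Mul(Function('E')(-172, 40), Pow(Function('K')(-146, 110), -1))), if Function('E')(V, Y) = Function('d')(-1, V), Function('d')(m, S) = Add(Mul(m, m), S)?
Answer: Rational(-1586157, 223312) ≈ -7.1029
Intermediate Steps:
Function('d')(m, S) = Add(S, Pow(m, 2)) (Function('d')(m, S) = Add(Pow(m, 2), S) = Add(S, Pow(m, 2)))
Function('E')(V, Y) = Add(1, V) (Function('E')(V, Y) = Add(V, Pow(-1, 2)) = Add(V, 1) = Add(1, V))
Add(Mul(-27237, Pow(13136, -1)), Mul(Function('E')(-172, 40), Pow(Function('K')(-146, 110), -1))) = Add(Mul(-27237, Pow(13136, -1)), Mul(Add(1, -172), Pow(34, -1))) = Add(Mul(-27237, Rational(1, 13136)), Mul(-171, Rational(1, 34))) = Add(Rational(-27237, 13136), Rational(-171, 34)) = Rational(-1586157, 223312)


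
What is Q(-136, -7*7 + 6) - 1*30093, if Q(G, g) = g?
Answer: -30136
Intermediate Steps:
Q(-136, -7*7 + 6) - 1*30093 = (-7*7 + 6) - 1*30093 = (-49 + 6) - 30093 = -43 - 30093 = -30136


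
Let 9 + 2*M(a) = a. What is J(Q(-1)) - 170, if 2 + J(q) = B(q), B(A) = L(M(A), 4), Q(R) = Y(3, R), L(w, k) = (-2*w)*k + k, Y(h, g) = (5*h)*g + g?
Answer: -68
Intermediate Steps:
M(a) = -9/2 + a/2
Y(h, g) = g + 5*g*h (Y(h, g) = 5*g*h + g = g + 5*g*h)
L(w, k) = k - 2*k*w (L(w, k) = -2*k*w + k = k - 2*k*w)
Q(R) = 16*R (Q(R) = R*(1 + 5*3) = R*(1 + 15) = R*16 = 16*R)
B(A) = 40 - 4*A (B(A) = 4*(1 - 2*(-9/2 + A/2)) = 4*(1 + (9 - A)) = 4*(10 - A) = 40 - 4*A)
J(q) = 38 - 4*q (J(q) = -2 + (40 - 4*q) = 38 - 4*q)
J(Q(-1)) - 170 = (38 - 64*(-1)) - 170 = (38 - 4*(-16)) - 170 = (38 + 64) - 170 = 102 - 170 = -68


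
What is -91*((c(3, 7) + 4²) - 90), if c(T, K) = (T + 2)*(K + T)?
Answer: 2184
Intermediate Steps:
c(T, K) = (2 + T)*(K + T)
-91*((c(3, 7) + 4²) - 90) = -91*(((3² + 2*7 + 2*3 + 7*3) + 4²) - 90) = -91*(((9 + 14 + 6 + 21) + 16) - 90) = -91*((50 + 16) - 90) = -91*(66 - 90) = -91*(-24) = 2184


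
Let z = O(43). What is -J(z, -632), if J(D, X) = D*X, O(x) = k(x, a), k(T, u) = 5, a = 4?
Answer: 3160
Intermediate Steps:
O(x) = 5
z = 5
-J(z, -632) = -5*(-632) = -1*(-3160) = 3160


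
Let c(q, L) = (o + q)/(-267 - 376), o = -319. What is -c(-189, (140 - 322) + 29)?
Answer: -508/643 ≈ -0.79005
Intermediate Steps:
c(q, L) = 319/643 - q/643 (c(q, L) = (-319 + q)/(-267 - 376) = (-319 + q)/(-643) = (-319 + q)*(-1/643) = 319/643 - q/643)
-c(-189, (140 - 322) + 29) = -(319/643 - 1/643*(-189)) = -(319/643 + 189/643) = -1*508/643 = -508/643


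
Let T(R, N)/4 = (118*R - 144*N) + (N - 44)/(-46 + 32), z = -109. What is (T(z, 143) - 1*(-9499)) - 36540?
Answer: -1126197/7 ≈ -1.6089e+5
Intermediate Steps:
T(R, N) = 88/7 + 472*R - 4034*N/7 (T(R, N) = 4*((118*R - 144*N) + (N - 44)/(-46 + 32)) = 4*((-144*N + 118*R) + (-44 + N)/(-14)) = 4*((-144*N + 118*R) + (-44 + N)*(-1/14)) = 4*((-144*N + 118*R) + (22/7 - N/14)) = 4*(22/7 + 118*R - 2017*N/14) = 88/7 + 472*R - 4034*N/7)
(T(z, 143) - 1*(-9499)) - 36540 = ((88/7 + 472*(-109) - 4034/7*143) - 1*(-9499)) - 36540 = ((88/7 - 51448 - 576862/7) + 9499) - 36540 = (-936910/7 + 9499) - 36540 = -870417/7 - 36540 = -1126197/7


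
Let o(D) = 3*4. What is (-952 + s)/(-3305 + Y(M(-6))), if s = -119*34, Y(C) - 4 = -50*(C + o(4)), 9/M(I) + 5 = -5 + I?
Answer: 39984/30983 ≈ 1.2905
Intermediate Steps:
o(D) = 12
M(I) = 9/(-10 + I) (M(I) = 9/(-5 + (-5 + I)) = 9/(-10 + I))
Y(C) = -596 - 50*C (Y(C) = 4 - 50*(C + 12) = 4 - 50*(12 + C) = 4 + (-600 - 50*C) = -596 - 50*C)
s = -4046
(-952 + s)/(-3305 + Y(M(-6))) = (-952 - 4046)/(-3305 + (-596 - 450/(-10 - 6))) = -4998/(-3305 + (-596 - 450/(-16))) = -4998/(-3305 + (-596 - 450*(-1)/16)) = -4998/(-3305 + (-596 - 50*(-9/16))) = -4998/(-3305 + (-596 + 225/8)) = -4998/(-3305 - 4543/8) = -4998/(-30983/8) = -4998*(-8/30983) = 39984/30983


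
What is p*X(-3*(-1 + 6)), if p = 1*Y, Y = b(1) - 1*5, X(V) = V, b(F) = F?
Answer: 60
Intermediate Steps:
Y = -4 (Y = 1 - 1*5 = 1 - 5 = -4)
p = -4 (p = 1*(-4) = -4)
p*X(-3*(-1 + 6)) = -(-12)*(-1 + 6) = -(-12)*5 = -4*(-15) = 60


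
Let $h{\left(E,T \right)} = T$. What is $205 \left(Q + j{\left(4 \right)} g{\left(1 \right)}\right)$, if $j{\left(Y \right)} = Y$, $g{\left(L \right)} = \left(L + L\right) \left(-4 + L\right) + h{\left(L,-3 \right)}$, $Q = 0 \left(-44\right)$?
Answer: $-7380$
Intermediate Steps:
$Q = 0$
$g{\left(L \right)} = -3 + 2 L \left(-4 + L\right)$ ($g{\left(L \right)} = \left(L + L\right) \left(-4 + L\right) - 3 = 2 L \left(-4 + L\right) - 3 = -3 + 2 L \left(-4 + L\right)$)
$205 \left(Q + j{\left(4 \right)} g{\left(1 \right)}\right) = 205 \left(0 + 4 \left(-3 - 8 + 2 \cdot 1^{2}\right)\right) = 205 \left(0 + 4 \left(-3 - 8 + 2 \cdot 1\right)\right) = 205 \left(0 + 4 \left(-3 - 8 + 2\right)\right) = 205 \left(0 + 4 \left(-9\right)\right) = 205 \left(0 - 36\right) = 205 \left(-36\right) = -7380$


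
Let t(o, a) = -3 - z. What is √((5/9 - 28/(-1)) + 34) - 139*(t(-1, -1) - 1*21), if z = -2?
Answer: 3058 + √563/3 ≈ 3065.9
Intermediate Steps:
t(o, a) = -1 (t(o, a) = -3 - 1*(-2) = -3 + 2 = -1)
√((5/9 - 28/(-1)) + 34) - 139*(t(-1, -1) - 1*21) = √((5/9 - 28/(-1)) + 34) - 139*(-1 - 1*21) = √((5*(⅑) - 28*(-1)) + 34) - 139*(-1 - 21) = √((5/9 + 28) + 34) - 139*(-22) = √(257/9 + 34) + 3058 = √(563/9) + 3058 = √563/3 + 3058 = 3058 + √563/3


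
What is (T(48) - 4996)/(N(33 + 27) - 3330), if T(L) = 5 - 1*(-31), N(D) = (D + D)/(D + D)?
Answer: 4960/3329 ≈ 1.4899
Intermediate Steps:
N(D) = 1 (N(D) = (2*D)/((2*D)) = (2*D)*(1/(2*D)) = 1)
T(L) = 36 (T(L) = 5 + 31 = 36)
(T(48) - 4996)/(N(33 + 27) - 3330) = (36 - 4996)/(1 - 3330) = -4960/(-3329) = -4960*(-1/3329) = 4960/3329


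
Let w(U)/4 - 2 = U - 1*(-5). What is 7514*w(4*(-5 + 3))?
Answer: -30056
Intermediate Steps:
w(U) = 28 + 4*U (w(U) = 8 + 4*(U - 1*(-5)) = 8 + 4*(U + 5) = 8 + 4*(5 + U) = 8 + (20 + 4*U) = 28 + 4*U)
7514*w(4*(-5 + 3)) = 7514*(28 + 4*(4*(-5 + 3))) = 7514*(28 + 4*(4*(-2))) = 7514*(28 + 4*(-8)) = 7514*(28 - 32) = 7514*(-4) = -30056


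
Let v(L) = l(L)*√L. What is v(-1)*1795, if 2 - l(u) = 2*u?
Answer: 7180*I ≈ 7180.0*I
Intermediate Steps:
l(u) = 2 - 2*u
v(L) = √L*(2 - 2*L) (v(L) = (2 - 2*L)*√L = √L*(2 - 2*L))
v(-1)*1795 = (2*√(-1)*(1 - 1*(-1)))*1795 = (2*I*(1 + 1))*1795 = (2*I*2)*1795 = (4*I)*1795 = 7180*I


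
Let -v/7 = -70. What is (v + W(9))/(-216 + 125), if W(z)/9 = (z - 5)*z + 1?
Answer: -823/91 ≈ -9.0440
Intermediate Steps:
v = 490 (v = -7*(-70) = 490)
W(z) = 9 + 9*z*(-5 + z) (W(z) = 9*((z - 5)*z + 1) = 9*((-5 + z)*z + 1) = 9*(z*(-5 + z) + 1) = 9*(1 + z*(-5 + z)) = 9 + 9*z*(-5 + z))
(v + W(9))/(-216 + 125) = (490 + (9 - 45*9 + 9*9**2))/(-216 + 125) = (490 + (9 - 405 + 9*81))/(-91) = (490 + (9 - 405 + 729))*(-1/91) = (490 + 333)*(-1/91) = 823*(-1/91) = -823/91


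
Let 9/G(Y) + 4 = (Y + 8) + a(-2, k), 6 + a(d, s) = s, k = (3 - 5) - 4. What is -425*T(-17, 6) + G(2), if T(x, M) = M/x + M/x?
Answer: 597/2 ≈ 298.50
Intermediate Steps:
k = -6 (k = -2 - 4 = -6)
a(d, s) = -6 + s
G(Y) = 9/(-8 + Y) (G(Y) = 9/(-4 + ((Y + 8) + (-6 - 6))) = 9/(-4 + ((8 + Y) - 12)) = 9/(-4 + (-4 + Y)) = 9/(-8 + Y))
T(x, M) = 2*M/x
-425*T(-17, 6) + G(2) = -850*6/(-17) + 9/(-8 + 2) = -850*6*(-1)/17 + 9/(-6) = -425*(-12/17) + 9*(-⅙) = 300 - 3/2 = 597/2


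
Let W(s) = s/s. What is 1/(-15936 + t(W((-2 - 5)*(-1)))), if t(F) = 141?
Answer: -1/15795 ≈ -6.3311e-5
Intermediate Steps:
W(s) = 1
1/(-15936 + t(W((-2 - 5)*(-1)))) = 1/(-15936 + 141) = 1/(-15795) = -1/15795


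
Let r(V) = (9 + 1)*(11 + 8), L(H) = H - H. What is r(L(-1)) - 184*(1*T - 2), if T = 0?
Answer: 558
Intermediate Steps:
L(H) = 0
r(V) = 190 (r(V) = 10*19 = 190)
r(L(-1)) - 184*(1*T - 2) = 190 - 184*(1*0 - 2) = 190 - 184*(0 - 2) = 190 - 184*(-2) = 190 + 368 = 558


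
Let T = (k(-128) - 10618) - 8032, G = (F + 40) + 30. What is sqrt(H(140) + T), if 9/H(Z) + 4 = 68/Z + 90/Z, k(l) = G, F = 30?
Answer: 2*I*sqrt(20821255)/67 ≈ 136.21*I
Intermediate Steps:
G = 100 (G = (30 + 40) + 30 = 70 + 30 = 100)
k(l) = 100
T = -18550 (T = (100 - 10618) - 8032 = -10518 - 8032 = -18550)
H(Z) = 9/(-4 + 158/Z) (H(Z) = 9/(-4 + (68/Z + 90/Z)) = 9/(-4 + 158/Z))
sqrt(H(140) + T) = sqrt(-9*140/(-158 + 4*140) - 18550) = sqrt(-9*140/(-158 + 560) - 18550) = sqrt(-9*140/402 - 18550) = sqrt(-9*140*1/402 - 18550) = sqrt(-210/67 - 18550) = sqrt(-1243060/67) = 2*I*sqrt(20821255)/67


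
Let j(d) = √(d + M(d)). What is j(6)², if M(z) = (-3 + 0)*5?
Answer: -9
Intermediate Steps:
M(z) = -15 (M(z) = -3*5 = -15)
j(d) = √(-15 + d) (j(d) = √(d - 15) = √(-15 + d))
j(6)² = (√(-15 + 6))² = (√(-9))² = (3*I)² = -9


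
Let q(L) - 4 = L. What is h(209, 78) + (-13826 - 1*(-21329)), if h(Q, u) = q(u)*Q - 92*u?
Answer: 17465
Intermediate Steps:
q(L) = 4 + L
h(Q, u) = -92*u + Q*(4 + u) (h(Q, u) = (4 + u)*Q - 92*u = Q*(4 + u) - 92*u = -92*u + Q*(4 + u))
h(209, 78) + (-13826 - 1*(-21329)) = (-92*78 + 209*(4 + 78)) + (-13826 - 1*(-21329)) = (-7176 + 209*82) + (-13826 + 21329) = (-7176 + 17138) + 7503 = 9962 + 7503 = 17465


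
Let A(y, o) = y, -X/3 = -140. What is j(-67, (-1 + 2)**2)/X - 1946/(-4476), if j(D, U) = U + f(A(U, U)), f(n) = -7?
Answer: 16468/39165 ≈ 0.42048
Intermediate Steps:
X = 420 (X = -3*(-140) = 420)
j(D, U) = -7 + U (j(D, U) = U - 7 = -7 + U)
j(-67, (-1 + 2)**2)/X - 1946/(-4476) = (-7 + (-1 + 2)**2)/420 - 1946/(-4476) = (-7 + 1**2)*(1/420) - 1946*(-1/4476) = (-7 + 1)*(1/420) + 973/2238 = -6*1/420 + 973/2238 = -1/70 + 973/2238 = 16468/39165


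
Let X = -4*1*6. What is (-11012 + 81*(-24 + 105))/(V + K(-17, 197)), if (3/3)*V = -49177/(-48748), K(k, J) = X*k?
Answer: -216977348/19938361 ≈ -10.882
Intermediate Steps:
X = -24 (X = -4*6 = -24)
K(k, J) = -24*k
V = 49177/48748 (V = -49177/(-48748) = -49177*(-1/48748) = 49177/48748 ≈ 1.0088)
(-11012 + 81*(-24 + 105))/(V + K(-17, 197)) = (-11012 + 81*(-24 + 105))/(49177/48748 - 24*(-17)) = (-11012 + 81*81)/(49177/48748 + 408) = (-11012 + 6561)/(19938361/48748) = -4451*48748/19938361 = -216977348/19938361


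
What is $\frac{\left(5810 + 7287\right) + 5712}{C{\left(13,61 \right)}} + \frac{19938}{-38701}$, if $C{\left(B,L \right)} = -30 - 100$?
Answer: $- \frac{56193773}{387010} \approx -145.2$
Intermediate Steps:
$C{\left(B,L \right)} = -130$
$\frac{\left(5810 + 7287\right) + 5712}{C{\left(13,61 \right)}} + \frac{19938}{-38701} = \frac{\left(5810 + 7287\right) + 5712}{-130} + \frac{19938}{-38701} = \left(13097 + 5712\right) \left(- \frac{1}{130}\right) + 19938 \left(- \frac{1}{38701}\right) = 18809 \left(- \frac{1}{130}\right) - \frac{19938}{38701} = - \frac{18809}{130} - \frac{19938}{38701} = - \frac{56193773}{387010}$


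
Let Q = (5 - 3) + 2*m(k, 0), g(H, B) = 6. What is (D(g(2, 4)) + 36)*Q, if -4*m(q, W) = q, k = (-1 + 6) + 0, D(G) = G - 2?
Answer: -20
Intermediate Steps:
D(G) = -2 + G
k = 5 (k = 5 + 0 = 5)
m(q, W) = -q/4
Q = -½ (Q = (5 - 3) + 2*(-¼*5) = 2 + 2*(-5/4) = 2 - 5/2 = -½ ≈ -0.50000)
(D(g(2, 4)) + 36)*Q = ((-2 + 6) + 36)*(-½) = (4 + 36)*(-½) = 40*(-½) = -20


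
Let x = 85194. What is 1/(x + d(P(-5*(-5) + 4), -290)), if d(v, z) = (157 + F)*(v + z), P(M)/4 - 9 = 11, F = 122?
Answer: 1/26604 ≈ 3.7588e-5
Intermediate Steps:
P(M) = 80 (P(M) = 36 + 4*11 = 36 + 44 = 80)
d(v, z) = 279*v + 279*z (d(v, z) = (157 + 122)*(v + z) = 279*(v + z) = 279*v + 279*z)
1/(x + d(P(-5*(-5) + 4), -290)) = 1/(85194 + (279*80 + 279*(-290))) = 1/(85194 + (22320 - 80910)) = 1/(85194 - 58590) = 1/26604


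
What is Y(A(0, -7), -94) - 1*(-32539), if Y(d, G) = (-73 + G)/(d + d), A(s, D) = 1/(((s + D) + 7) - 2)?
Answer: 32706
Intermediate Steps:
A(s, D) = 1/(5 + D + s) (A(s, D) = 1/(((D + s) + 7) - 2) = 1/((7 + D + s) - 2) = 1/(5 + D + s))
Y(d, G) = (-73 + G)/(2*d) (Y(d, G) = (-73 + G)/((2*d)) = (-73 + G)*(1/(2*d)) = (-73 + G)/(2*d))
Y(A(0, -7), -94) - 1*(-32539) = (-73 - 94)/(2*(1/(5 - 7 + 0))) - 1*(-32539) = (½)*(-167)/1/(-2) + 32539 = (½)*(-167)/(-½) + 32539 = (½)*(-2)*(-167) + 32539 = 167 + 32539 = 32706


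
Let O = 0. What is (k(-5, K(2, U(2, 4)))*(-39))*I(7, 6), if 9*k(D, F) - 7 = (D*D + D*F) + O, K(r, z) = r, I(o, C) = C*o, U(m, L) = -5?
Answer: -4004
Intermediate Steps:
k(D, F) = 7/9 + D²/9 + D*F/9 (k(D, F) = 7/9 + ((D*D + D*F) + 0)/9 = 7/9 + ((D² + D*F) + 0)/9 = 7/9 + (D² + D*F)/9 = 7/9 + (D²/9 + D*F/9) = 7/9 + D²/9 + D*F/9)
(k(-5, K(2, U(2, 4)))*(-39))*I(7, 6) = ((7/9 + (⅑)*(-5)² + (⅑)*(-5)*2)*(-39))*(6*7) = ((7/9 + (⅑)*25 - 10/9)*(-39))*42 = ((7/9 + 25/9 - 10/9)*(-39))*42 = ((22/9)*(-39))*42 = -286/3*42 = -4004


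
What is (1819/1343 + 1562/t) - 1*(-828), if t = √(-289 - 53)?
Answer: 65519/79 - 781*I*√38/57 ≈ 829.35 - 84.463*I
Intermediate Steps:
t = 3*I*√38 (t = √(-342) = 3*I*√38 ≈ 18.493*I)
(1819/1343 + 1562/t) - 1*(-828) = (1819/1343 + 1562/((3*I*√38))) - 1*(-828) = (1819*(1/1343) + 1562*(-I*√38/114)) + 828 = (107/79 - 781*I*√38/57) + 828 = 65519/79 - 781*I*√38/57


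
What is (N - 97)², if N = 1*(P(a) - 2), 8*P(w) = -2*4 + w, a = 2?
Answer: 159201/16 ≈ 9950.1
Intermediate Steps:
P(w) = -1 + w/8 (P(w) = (-2*4 + w)/8 = (-8 + w)/8 = -1 + w/8)
N = -11/4 (N = 1*((-1 + (⅛)*2) - 2) = 1*((-1 + ¼) - 2) = 1*(-¾ - 2) = 1*(-11/4) = -11/4 ≈ -2.7500)
(N - 97)² = (-11/4 - 97)² = (-399/4)² = 159201/16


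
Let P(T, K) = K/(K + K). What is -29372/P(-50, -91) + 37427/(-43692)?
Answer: -2566680275/43692 ≈ -58745.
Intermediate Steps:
P(T, K) = ½ (P(T, K) = K/((2*K)) = K*(1/(2*K)) = ½)
-29372/P(-50, -91) + 37427/(-43692) = -29372/½ + 37427/(-43692) = -29372*2 + 37427*(-1/43692) = -58744 - 37427/43692 = -2566680275/43692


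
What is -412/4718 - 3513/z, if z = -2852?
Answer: 7699655/6727868 ≈ 1.1444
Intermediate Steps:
-412/4718 - 3513/z = -412/4718 - 3513/(-2852) = -412*1/4718 - 3513*(-1/2852) = -206/2359 + 3513/2852 = 7699655/6727868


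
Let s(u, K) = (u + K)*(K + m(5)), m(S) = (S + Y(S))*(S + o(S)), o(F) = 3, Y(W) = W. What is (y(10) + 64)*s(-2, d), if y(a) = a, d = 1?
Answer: -5994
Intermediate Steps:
m(S) = 2*S*(3 + S) (m(S) = (S + S)*(S + 3) = (2*S)*(3 + S) = 2*S*(3 + S))
s(u, K) = (80 + K)*(K + u) (s(u, K) = (u + K)*(K + 2*5*(3 + 5)) = (K + u)*(K + 2*5*8) = (K + u)*(K + 80) = (K + u)*(80 + K) = (80 + K)*(K + u))
(y(10) + 64)*s(-2, d) = (10 + 64)*(1**2 + 80*1 + 80*(-2) + 1*(-2)) = 74*(1 + 80 - 160 - 2) = 74*(-81) = -5994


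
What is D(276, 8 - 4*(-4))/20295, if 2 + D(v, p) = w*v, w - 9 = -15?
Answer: -1658/20295 ≈ -0.081695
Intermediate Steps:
w = -6 (w = 9 - 15 = -6)
D(v, p) = -2 - 6*v
D(276, 8 - 4*(-4))/20295 = (-2 - 6*276)/20295 = (-2 - 1656)*(1/20295) = -1658*1/20295 = -1658/20295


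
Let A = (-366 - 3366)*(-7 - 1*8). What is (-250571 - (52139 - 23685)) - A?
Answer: -335005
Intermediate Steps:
A = 55980 (A = -3732*(-7 - 8) = -3732*(-15) = 55980)
(-250571 - (52139 - 23685)) - A = (-250571 - (52139 - 23685)) - 1*55980 = (-250571 - 1*28454) - 55980 = (-250571 - 28454) - 55980 = -279025 - 55980 = -335005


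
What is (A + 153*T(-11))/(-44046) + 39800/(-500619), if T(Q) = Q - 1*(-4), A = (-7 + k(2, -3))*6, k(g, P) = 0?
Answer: -44290439/816676462 ≈ -0.054233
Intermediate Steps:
A = -42 (A = (-7 + 0)*6 = -7*6 = -42)
T(Q) = 4 + Q (T(Q) = Q + 4 = 4 + Q)
(A + 153*T(-11))/(-44046) + 39800/(-500619) = (-42 + 153*(4 - 11))/(-44046) + 39800/(-500619) = (-42 + 153*(-7))*(-1/44046) + 39800*(-1/500619) = (-42 - 1071)*(-1/44046) - 39800/500619 = -1113*(-1/44046) - 39800/500619 = 371/14682 - 39800/500619 = -44290439/816676462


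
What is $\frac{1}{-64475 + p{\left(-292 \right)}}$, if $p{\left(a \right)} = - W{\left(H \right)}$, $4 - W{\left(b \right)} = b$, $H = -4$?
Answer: $- \frac{1}{64483} \approx -1.5508 \cdot 10^{-5}$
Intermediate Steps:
$W{\left(b \right)} = 4 - b$
$p{\left(a \right)} = -8$ ($p{\left(a \right)} = - (4 - -4) = - (4 + 4) = \left(-1\right) 8 = -8$)
$\frac{1}{-64475 + p{\left(-292 \right)}} = \frac{1}{-64475 - 8} = \frac{1}{-64483} = - \frac{1}{64483}$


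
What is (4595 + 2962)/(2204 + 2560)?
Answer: 2519/1588 ≈ 1.5863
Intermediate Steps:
(4595 + 2962)/(2204 + 2560) = 7557/4764 = 7557*(1/4764) = 2519/1588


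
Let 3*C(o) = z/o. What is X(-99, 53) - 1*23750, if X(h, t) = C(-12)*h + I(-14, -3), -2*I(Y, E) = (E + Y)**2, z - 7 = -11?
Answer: -47811/2 ≈ -23906.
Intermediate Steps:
z = -4 (z = 7 - 11 = -4)
I(Y, E) = -(E + Y)**2/2
C(o) = -4/(3*o) (C(o) = (-4/o)/3 = -4/(3*o))
X(h, t) = -289/2 + h/9 (X(h, t) = (-4/3/(-12))*h - (-3 - 14)**2/2 = (-4/3*(-1/12))*h - 1/2*(-17)**2 = h/9 - 1/2*289 = h/9 - 289/2 = -289/2 + h/9)
X(-99, 53) - 1*23750 = (-289/2 + (1/9)*(-99)) - 1*23750 = (-289/2 - 11) - 23750 = -311/2 - 23750 = -47811/2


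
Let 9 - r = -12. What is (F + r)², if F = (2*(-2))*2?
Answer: 169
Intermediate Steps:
r = 21 (r = 9 - 1*(-12) = 9 + 12 = 21)
F = -8 (F = -4*2 = -8)
(F + r)² = (-8 + 21)² = 13² = 169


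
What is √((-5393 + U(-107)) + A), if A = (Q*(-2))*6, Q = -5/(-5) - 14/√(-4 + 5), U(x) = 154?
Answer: I*√5083 ≈ 71.295*I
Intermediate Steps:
Q = -13 (Q = -5*(-⅕) - 14/(√1) = 1 - 14/1 = 1 - 14*1 = 1 - 14 = -13)
A = 156 (A = -13*(-2)*6 = 26*6 = 156)
√((-5393 + U(-107)) + A) = √((-5393 + 154) + 156) = √(-5239 + 156) = √(-5083) = I*√5083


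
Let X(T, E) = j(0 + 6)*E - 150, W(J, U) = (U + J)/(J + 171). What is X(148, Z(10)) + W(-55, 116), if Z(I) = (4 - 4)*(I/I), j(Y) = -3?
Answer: -17339/116 ≈ -149.47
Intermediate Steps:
W(J, U) = (J + U)/(171 + J)
Z(I) = 0 (Z(I) = 0*1 = 0)
X(T, E) = -150 - 3*E (X(T, E) = -3*E - 150 = -150 - 3*E)
X(148, Z(10)) + W(-55, 116) = (-150 - 3*0) + (-55 + 116)/(171 - 55) = (-150 + 0) + 61/116 = -150 + (1/116)*61 = -150 + 61/116 = -17339/116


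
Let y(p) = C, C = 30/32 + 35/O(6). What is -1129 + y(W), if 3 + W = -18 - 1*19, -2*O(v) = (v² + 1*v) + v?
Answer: -54217/48 ≈ -1129.5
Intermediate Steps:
O(v) = -v - v²/2 (O(v) = -((v² + 1*v) + v)/2 = -((v² + v) + v)/2 = -((v + v²) + v)/2 = -(v² + 2*v)/2 = -v - v²/2)
W = -40 (W = -3 + (-18 - 1*19) = -3 + (-18 - 19) = -3 - 37 = -40)
C = -25/48 (C = 30/32 + 35/((-½*6*(2 + 6))) = 30*(1/32) + 35/((-½*6*8)) = 15/16 + 35/(-24) = 15/16 + 35*(-1/24) = 15/16 - 35/24 = -25/48 ≈ -0.52083)
y(p) = -25/48
-1129 + y(W) = -1129 - 25/48 = -54217/48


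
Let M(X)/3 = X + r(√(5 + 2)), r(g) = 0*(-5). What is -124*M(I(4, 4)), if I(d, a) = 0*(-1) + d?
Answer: -1488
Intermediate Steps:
r(g) = 0
I(d, a) = d (I(d, a) = 0 + d = d)
M(X) = 3*X (M(X) = 3*(X + 0) = 3*X)
-124*M(I(4, 4)) = -372*4 = -124*12 = -1488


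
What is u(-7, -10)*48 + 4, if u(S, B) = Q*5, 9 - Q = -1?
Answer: 2404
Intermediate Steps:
Q = 10 (Q = 9 - 1*(-1) = 9 + 1 = 10)
u(S, B) = 50 (u(S, B) = 10*5 = 50)
u(-7, -10)*48 + 4 = 50*48 + 4 = 2400 + 4 = 2404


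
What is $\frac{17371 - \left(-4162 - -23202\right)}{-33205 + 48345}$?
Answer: $- \frac{1669}{15140} \approx -0.11024$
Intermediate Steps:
$\frac{17371 - \left(-4162 - -23202\right)}{-33205 + 48345} = \frac{17371 - \left(-4162 + 23202\right)}{15140} = \left(17371 - 19040\right) \frac{1}{15140} = \left(-1669\right) \frac{1}{15140} = - \frac{1669}{15140}$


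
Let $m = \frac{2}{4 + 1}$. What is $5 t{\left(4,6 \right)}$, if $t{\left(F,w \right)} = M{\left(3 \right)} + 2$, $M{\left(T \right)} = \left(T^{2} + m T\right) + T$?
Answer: $76$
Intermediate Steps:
$m = \frac{2}{5} \approx 0.4$
$M{\left(T \right)} = T^{2} + \frac{7 T}{5}$ ($M{\left(T \right)} = \left(T^{2} + \frac{2 T}{5}\right) + T = T^{2} + \frac{7 T}{5}$)
$t{\left(F,w \right)} = \frac{76}{5}$ ($t{\left(F,w \right)} = \frac{1}{5} \cdot 3 \left(7 + 5 \cdot 3\right) + 2 = \frac{1}{5} \cdot 3 \left(7 + 15\right) + 2 = \frac{1}{5} \cdot 3 \cdot 22 + 2 = \frac{66}{5} + 2 = \frac{76}{5}$)
$5 t{\left(4,6 \right)} = 5 \cdot \frac{76}{5} = 76$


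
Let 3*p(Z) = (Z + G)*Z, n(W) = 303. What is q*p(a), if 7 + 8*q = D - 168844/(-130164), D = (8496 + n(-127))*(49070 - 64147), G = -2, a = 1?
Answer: 4316971346519/780984 ≈ 5.5276e+6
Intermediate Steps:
D = -132662523 (D = (8496 + 303)*(49070 - 64147) = 8799*(-15077) = -132662523)
p(Z) = Z*(-2 + Z)/3 (p(Z) = ((Z - 2)*Z)/3 = ((-2 + Z)*Z)/3 = (Z*(-2 + Z))/3 = Z*(-2 + Z)/3)
q = -4316971346519/260328 (q = -7/8 + (-132662523 - 168844/(-130164))/8 = -7/8 + (-132662523 - 168844*(-1/130164))/8 = -7/8 + (-132662523 + 42211/32541)/8 = -7/8 + (⅛)*(-4316971118732/32541) = -7/8 - 1079242779683/65082 = -4316971346519/260328 ≈ -1.6583e+7)
q*p(a) = -4316971346519*(-2 + 1)/780984 = -4316971346519*(-1)/780984 = -4316971346519/260328*(-⅓) = 4316971346519/780984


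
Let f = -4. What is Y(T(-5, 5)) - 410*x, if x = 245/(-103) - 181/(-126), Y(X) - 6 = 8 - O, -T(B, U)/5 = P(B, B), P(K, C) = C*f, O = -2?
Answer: 2610359/6489 ≈ 402.27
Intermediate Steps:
P(K, C) = -4*C (P(K, C) = C*(-4) = -4*C)
T(B, U) = 20*B (T(B, U) = -(-20)*B = 20*B)
Y(X) = 16 (Y(X) = 6 + (8 - 1*(-2)) = 6 + (8 + 2) = 6 + 10 = 16)
x = -12227/12978 (x = 245*(-1/103) - 181*(-1/126) = -245/103 + 181/126 = -12227/12978 ≈ -0.94213)
Y(T(-5, 5)) - 410*x = 16 - 410*(-12227/12978) = 16 + 2506535/6489 = 2610359/6489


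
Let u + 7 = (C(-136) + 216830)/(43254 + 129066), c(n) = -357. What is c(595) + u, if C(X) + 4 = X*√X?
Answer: -31253827/86160 - 17*I*√34/10770 ≈ -362.74 - 0.0092039*I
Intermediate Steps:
C(X) = -4 + X^(3/2) (C(X) = -4 + X*√X = -4 + X^(3/2))
u = -494707/86160 - 17*I*√34/10770 (u = -7 + ((-4 + (-136)^(3/2)) + 216830)/(43254 + 129066) = -7 + ((-4 - 272*I*√34) + 216830)/172320 = -7 + (216826 - 272*I*√34)*(1/172320) = -7 + (108413/86160 - 17*I*√34/10770) = -494707/86160 - 17*I*√34/10770 ≈ -5.7417 - 0.0092039*I)
c(595) + u = -357 + (-494707/86160 - 17*I*√34/10770) = -31253827/86160 - 17*I*√34/10770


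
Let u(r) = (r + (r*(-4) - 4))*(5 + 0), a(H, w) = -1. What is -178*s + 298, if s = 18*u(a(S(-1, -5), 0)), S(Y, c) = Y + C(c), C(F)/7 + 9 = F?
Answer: 16318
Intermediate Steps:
C(F) = -63 + 7*F
S(Y, c) = -63 + Y + 7*c (S(Y, c) = Y + (-63 + 7*c) = -63 + Y + 7*c)
u(r) = -20 - 15*r (u(r) = (r + (-4*r - 4))*5 = (r + (-4 - 4*r))*5 = (-4 - 3*r)*5 = -20 - 15*r)
s = -90 (s = 18*(-20 - 15*(-1)) = 18*(-20 + 15) = 18*(-5) = -90)
-178*s + 298 = -178*(-90) + 298 = 16020 + 298 = 16318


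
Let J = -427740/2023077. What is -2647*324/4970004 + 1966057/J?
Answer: -549114311744553341/59051930860 ≈ -9.2988e+6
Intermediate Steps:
J = -142580/674359 (J = -427740*1/2023077 = -142580/674359 ≈ -0.21143)
-2647*324/4970004 + 1966057/J = -2647*324/4970004 + 1966057/(-142580/674359) = -857628*1/4970004 + 1966057*(-674359/142580) = -71469/414167 - 1325828232463/142580 = -549114311744553341/59051930860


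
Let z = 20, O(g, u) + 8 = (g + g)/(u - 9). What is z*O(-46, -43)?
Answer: -1620/13 ≈ -124.62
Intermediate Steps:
O(g, u) = -8 + 2*g/(-9 + u) (O(g, u) = -8 + (g + g)/(u - 9) = -8 + (2*g)/(-9 + u) = -8 + 2*g/(-9 + u))
z*O(-46, -43) = 20*(2*(36 - 46 - 4*(-43))/(-9 - 43)) = 20*(2*(36 - 46 + 172)/(-52)) = 20*(2*(-1/52)*162) = 20*(-81/13) = -1620/13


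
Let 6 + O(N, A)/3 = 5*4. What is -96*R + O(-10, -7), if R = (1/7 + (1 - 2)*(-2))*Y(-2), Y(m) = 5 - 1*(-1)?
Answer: -8346/7 ≈ -1192.3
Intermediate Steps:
Y(m) = 6 (Y(m) = 5 + 1 = 6)
O(N, A) = 42 (O(N, A) = -18 + 3*(5*4) = -18 + 3*20 = -18 + 60 = 42)
R = 90/7 (R = (1/7 + (1 - 2)*(-2))*6 = (⅐ - 1*(-2))*6 = (⅐ + 2)*6 = (15/7)*6 = 90/7 ≈ 12.857)
-96*R + O(-10, -7) = -96*90/7 + 42 = -8640/7 + 42 = -8346/7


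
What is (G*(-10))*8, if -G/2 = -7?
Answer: -1120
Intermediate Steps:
G = 14 (G = -2*(-7) = 14)
(G*(-10))*8 = (14*(-10))*8 = -140*8 = -1120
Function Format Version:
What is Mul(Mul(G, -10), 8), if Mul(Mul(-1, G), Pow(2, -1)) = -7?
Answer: -1120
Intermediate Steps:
G = 14 (G = Mul(-2, -7) = 14)
Mul(Mul(G, -10), 8) = Mul(Mul(14, -10), 8) = Mul(-140, 8) = -1120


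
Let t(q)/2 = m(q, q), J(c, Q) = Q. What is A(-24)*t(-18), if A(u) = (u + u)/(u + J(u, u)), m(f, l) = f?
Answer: -36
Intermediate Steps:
t(q) = 2*q
A(u) = 1 (A(u) = (u + u)/(u + u) = (2*u)/((2*u)) = (2*u)*(1/(2*u)) = 1)
A(-24)*t(-18) = 1*(2*(-18)) = 1*(-36) = -36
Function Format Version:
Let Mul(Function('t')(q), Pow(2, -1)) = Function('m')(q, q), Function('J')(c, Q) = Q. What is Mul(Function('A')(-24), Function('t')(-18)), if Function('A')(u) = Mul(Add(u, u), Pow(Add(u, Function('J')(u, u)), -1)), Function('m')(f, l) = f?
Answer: -36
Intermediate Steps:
Function('t')(q) = Mul(2, q)
Function('A')(u) = 1 (Function('A')(u) = Mul(Add(u, u), Pow(Add(u, u), -1)) = Mul(Mul(2, u), Pow(Mul(2, u), -1)) = Mul(Mul(2, u), Mul(Rational(1, 2), Pow(u, -1))) = 1)
Mul(Function('A')(-24), Function('t')(-18)) = Mul(1, Mul(2, -18)) = Mul(1, -36) = -36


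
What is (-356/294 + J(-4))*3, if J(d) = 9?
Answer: 1145/49 ≈ 23.367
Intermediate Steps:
(-356/294 + J(-4))*3 = (-356/294 + 9)*3 = (-356*1/294 + 9)*3 = (-178/147 + 9)*3 = (1145/147)*3 = 1145/49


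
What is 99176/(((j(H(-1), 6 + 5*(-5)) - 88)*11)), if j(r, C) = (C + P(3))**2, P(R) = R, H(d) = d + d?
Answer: 161/3 ≈ 53.667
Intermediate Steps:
H(d) = 2*d
j(r, C) = (3 + C)**2 (j(r, C) = (C + 3)**2 = (3 + C)**2)
99176/(((j(H(-1), 6 + 5*(-5)) - 88)*11)) = 99176/((((3 + (6 + 5*(-5)))**2 - 88)*11)) = 99176/((((3 + (6 - 25))**2 - 88)*11)) = 99176/((((3 - 19)**2 - 88)*11)) = 99176/((((-16)**2 - 88)*11)) = 99176/(((256 - 88)*11)) = 99176/((168*11)) = 99176/1848 = 99176*(1/1848) = 161/3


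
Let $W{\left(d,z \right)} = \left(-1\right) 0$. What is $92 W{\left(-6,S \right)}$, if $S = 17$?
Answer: $0$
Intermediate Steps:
$W{\left(d,z \right)} = 0$
$92 W{\left(-6,S \right)} = 92 \cdot 0 = 0$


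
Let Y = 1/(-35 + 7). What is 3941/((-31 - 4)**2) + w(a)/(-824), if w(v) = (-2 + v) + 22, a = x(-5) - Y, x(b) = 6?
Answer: 262489/82400 ≈ 3.1855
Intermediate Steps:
Y = -1/28 (Y = 1/(-28) = -1/28 ≈ -0.035714)
a = 169/28 (a = 6 - 1*(-1/28) = 6 + 1/28 = 169/28 ≈ 6.0357)
w(v) = 20 + v
3941/((-31 - 4)**2) + w(a)/(-824) = 3941/((-31 - 4)**2) + (20 + 169/28)/(-824) = 3941/((-35)**2) + (729/28)*(-1/824) = 3941/1225 - 729/23072 = 3941*(1/1225) - 729/23072 = 563/175 - 729/23072 = 262489/82400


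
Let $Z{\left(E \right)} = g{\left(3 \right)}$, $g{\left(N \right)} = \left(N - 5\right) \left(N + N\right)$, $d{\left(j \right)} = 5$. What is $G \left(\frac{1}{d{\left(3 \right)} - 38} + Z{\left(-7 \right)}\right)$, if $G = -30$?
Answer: $\frac{3970}{11} \approx 360.91$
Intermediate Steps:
$g{\left(N \right)} = 2 N \left(-5 + N\right)$ ($g{\left(N \right)} = \left(-5 + N\right) 2 N = 2 N \left(-5 + N\right)$)
$Z{\left(E \right)} = -12$ ($Z{\left(E \right)} = 2 \cdot 3 \left(-5 + 3\right) = 2 \cdot 3 \left(-2\right) = -12$)
$G \left(\frac{1}{d{\left(3 \right)} - 38} + Z{\left(-7 \right)}\right) = - 30 \left(\frac{1}{5 - 38} - 12\right) = - 30 \left(\frac{1}{-33} - 12\right) = - 30 \left(- \frac{1}{33} - 12\right) = \left(-30\right) \left(- \frac{397}{33}\right) = \frac{3970}{11}$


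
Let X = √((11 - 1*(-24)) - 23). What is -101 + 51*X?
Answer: -101 + 102*√3 ≈ 75.669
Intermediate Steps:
X = 2*√3 (X = √((11 + 24) - 23) = √(35 - 23) = √12 = 2*√3 ≈ 3.4641)
-101 + 51*X = -101 + 51*(2*√3) = -101 + 102*√3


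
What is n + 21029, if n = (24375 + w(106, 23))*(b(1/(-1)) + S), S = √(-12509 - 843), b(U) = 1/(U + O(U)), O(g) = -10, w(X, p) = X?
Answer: 206838/11 + 48962*I*√3338 ≈ 18803.0 + 2.8288e+6*I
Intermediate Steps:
b(U) = 1/(-10 + U) (b(U) = 1/(U - 10) = 1/(-10 + U))
S = 2*I*√3338 (S = √(-13352) = 2*I*√3338 ≈ 115.55*I)
n = -24481/11 + 48962*I*√3338 (n = (24375 + 106)*(1/(-10 + 1/(-1)) + 2*I*√3338) = 24481*(1/(-10 - 1) + 2*I*√3338) = 24481*(1/(-11) + 2*I*√3338) = 24481*(-1/11 + 2*I*√3338) = -24481/11 + 48962*I*√3338 ≈ -2225.5 + 2.8288e+6*I)
n + 21029 = (-24481/11 + 48962*I*√3338) + 21029 = 206838/11 + 48962*I*√3338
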